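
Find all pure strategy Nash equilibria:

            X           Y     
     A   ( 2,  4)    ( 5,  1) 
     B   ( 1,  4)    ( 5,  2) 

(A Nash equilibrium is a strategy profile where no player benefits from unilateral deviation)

Nash equilibrium: (A, X)

Work:
Best responses:
  P1 vs X: payoffs [2, 1] → best response A (payoff 2)
  P1 vs Y: payoffs [5, 5] → best response A/B (payoff 5)
  P2 vs A: payoffs [4, 1] → best response X (payoff 4)
  P2 vs B: payoffs [4, 2] → best response X (payoff 4)
Mutual best responses: (A,X) → Nash equilibria.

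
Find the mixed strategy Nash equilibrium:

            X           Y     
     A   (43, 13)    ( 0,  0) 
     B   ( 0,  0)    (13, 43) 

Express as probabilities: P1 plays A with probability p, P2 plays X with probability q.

p = 0.7679, q = 0.2321

Work:
Find probabilities that make opponent indifferent:
P2 chooses q to make P1 indifferent between A and B
P1 chooses p to make P2 indifferent between X and Y
Mixed NE: P1 plays (A: 0.7679, B: 0.2321), P2 plays (X: 0.2321, Y: 0.7679)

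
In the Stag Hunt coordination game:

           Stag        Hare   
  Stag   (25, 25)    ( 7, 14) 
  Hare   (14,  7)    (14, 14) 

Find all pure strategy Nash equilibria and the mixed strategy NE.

Pure NE: (Stag, Stag) and (Hare, Hare); Mixed NE: p = 0.3889, q = 0.3889

Work:
Check pure NE:
(Stag, Stag): (25, 25) - no unilateral deviation beneficial
(Hare, Hare): (14, 14) - no unilateral deviation beneficial
Mixed NE: P1 plays Stag with p = 0.3889, P2 plays Stag with q = 0.3889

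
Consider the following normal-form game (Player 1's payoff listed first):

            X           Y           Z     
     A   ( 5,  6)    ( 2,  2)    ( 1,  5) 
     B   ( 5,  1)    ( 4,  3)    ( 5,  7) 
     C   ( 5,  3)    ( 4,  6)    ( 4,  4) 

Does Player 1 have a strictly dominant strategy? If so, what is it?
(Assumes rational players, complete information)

No strictly dominant strategy exists for Player 1

Work:
A strategy strictly dominates another if it gives a strictly higher payoff against every opponent action. Compare each pair of P1's strategies column-by-column:
  A vs B: [5 vs 5, 2 vs 4, 1 vs 5] → A does not strictly dominate B (column X: 5 ≤ 5)
  A vs C: [5 vs 5, 2 vs 4, 1 vs 4] → A does not strictly dominate C (column X: 5 ≤ 5)
  B vs A: [5 vs 5, 4 vs 2, 5 vs 1] → B does not strictly dominate A (column X: 5 ≤ 5)
  B vs C: [5 vs 5, 4 vs 4, 5 vs 4] → B does not strictly dominate C (column X: 5 ≤ 5)
  C vs A: [5 vs 5, 4 vs 2, 4 vs 1] → C does not strictly dominate A (column X: 5 ≤ 5)
  C vs B: [5 vs 5, 4 vs 4, 4 vs 5] → C does not strictly dominate B (column X: 5 ≤ 5)
No single strategy strictly dominates all others → no strictly dominant strategy.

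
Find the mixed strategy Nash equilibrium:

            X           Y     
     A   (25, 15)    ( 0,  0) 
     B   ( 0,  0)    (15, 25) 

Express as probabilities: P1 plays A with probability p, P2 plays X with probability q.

p = 0.625, q = 0.375

Work:
Find probabilities that make opponent indifferent:
P2 chooses q to make P1 indifferent between A and B
P1 chooses p to make P2 indifferent between X and Y
Mixed NE: P1 plays (A: 0.625, B: 0.375), P2 plays (X: 0.375, Y: 0.625)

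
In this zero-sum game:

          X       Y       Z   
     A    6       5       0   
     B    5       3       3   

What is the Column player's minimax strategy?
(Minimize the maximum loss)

Column should play Z, value = 3

Work:
Column player minimizes Row's maximum payoff:
Column X: max payoff to Row = 6
Column Y: max payoff to Row = 5
Column Z: max payoff to Row = 3
Minimum is 3, achieved by column Z.
Minimax strategy: Z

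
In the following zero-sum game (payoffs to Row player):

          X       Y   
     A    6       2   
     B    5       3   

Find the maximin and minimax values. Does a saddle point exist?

Maximin = 3, Minimax = 3, Saddle: True

Work:
Row minimums: [2, 3] → maximin = 3
Column maximums: [6, 3] → minimax = 3
Saddle point exists! Game value = 3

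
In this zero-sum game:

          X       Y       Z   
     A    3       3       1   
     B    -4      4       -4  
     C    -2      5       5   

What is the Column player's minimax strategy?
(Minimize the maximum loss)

Column should play X, value = 3

Work:
Column player minimizes Row's maximum payoff:
Column X: max payoff to Row = 3
Column Y: max payoff to Row = 5
Column Z: max payoff to Row = 5
Minimum is 3, achieved by column X.
Minimax strategy: X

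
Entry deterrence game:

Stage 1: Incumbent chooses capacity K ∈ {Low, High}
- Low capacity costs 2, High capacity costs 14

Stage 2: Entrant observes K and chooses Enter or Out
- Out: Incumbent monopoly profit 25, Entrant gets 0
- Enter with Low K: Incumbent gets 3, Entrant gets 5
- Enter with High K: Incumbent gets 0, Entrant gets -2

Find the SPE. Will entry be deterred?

SPE: (High, Enter|Low, Out|High); Entry deterred. Incumbent net profit = 11

Work:
After Low K: Entrant enters (5 > 0)
After High K: Entrant stays out (-2 < 0)
Incumbent: Low → 3−2=1, High → 25−14=11
Incumbent chooses High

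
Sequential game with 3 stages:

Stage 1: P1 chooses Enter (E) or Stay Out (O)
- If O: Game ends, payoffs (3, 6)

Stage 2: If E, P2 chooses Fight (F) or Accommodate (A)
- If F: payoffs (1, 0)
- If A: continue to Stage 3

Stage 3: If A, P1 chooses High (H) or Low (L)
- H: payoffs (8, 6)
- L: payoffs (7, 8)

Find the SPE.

SPE: (E, A, H); Outcome (8, 6)

Work:
Stage 3: P1 chooses H (8 vs 7)
Stage 2: P2: F->0, A->6 (anticipating H). Choose A
Stage 1: P1: O->3, E->8 (anticipating A, H). Choose E
SPE path: E -> A -> H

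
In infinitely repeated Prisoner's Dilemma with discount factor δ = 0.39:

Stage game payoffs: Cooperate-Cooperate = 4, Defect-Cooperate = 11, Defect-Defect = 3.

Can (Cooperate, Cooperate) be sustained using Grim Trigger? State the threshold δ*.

δ* = 0.875; since δ = 0.39 < 0.875, cooperation cannot be sustained

Work:
For Grim Trigger:
Cooperate forever: 4/(1-δ)
Defect then punished: 11 + 3·δ/(1-δ)
Need: 4/(1-δ) ≥ 11 + 3·δ/(1-δ)
Solving: δ ≥ (T-R)/(T-P) = (11-4)/(11-3) = 0.875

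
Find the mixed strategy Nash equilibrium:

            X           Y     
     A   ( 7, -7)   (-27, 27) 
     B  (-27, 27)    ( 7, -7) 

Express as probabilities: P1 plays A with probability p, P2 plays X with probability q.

p = 0.5, q = 0.5

Work:
Find probabilities that make opponent indifferent:
P2 chooses q to make P1 indifferent between A and B
P1 chooses p to make P2 indifferent between X and Y
Mixed NE: P1 plays (A: 0.5, B: 0.5), P2 plays (X: 0.5, Y: 0.5)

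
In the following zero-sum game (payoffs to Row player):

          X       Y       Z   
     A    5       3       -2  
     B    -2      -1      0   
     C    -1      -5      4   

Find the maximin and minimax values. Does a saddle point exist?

Maximin = -2, Minimax = 3, Saddle: False

Work:
Row minimums: [-2, -2, -5] → maximin = -2
Column maximums: [5, 3, 4] → minimax = 3
No saddle point (maximin ≠ minimax). Mixed strategy needed.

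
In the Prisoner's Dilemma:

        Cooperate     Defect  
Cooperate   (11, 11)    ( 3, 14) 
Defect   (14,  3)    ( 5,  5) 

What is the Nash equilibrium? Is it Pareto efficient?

(Defect, Defect) is NE; not Pareto efficient

Work:
Defect dominates Cooperate for both players:
If P2 cooperates: Defect (14) > Cooperate (11)
If P2 defects: Defect (5) > Cooperate (3)
NE: (Defect, Defect) with payoff (5, 5)
But (Cooperate, Cooperate) = (11, 11) Pareto dominates (5, 5)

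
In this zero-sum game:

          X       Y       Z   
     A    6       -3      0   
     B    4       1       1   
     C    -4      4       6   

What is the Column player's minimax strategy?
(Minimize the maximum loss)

Column should play Y, value = 4

Work:
Column player minimizes Row's maximum payoff:
Column X: max payoff to Row = 6
Column Y: max payoff to Row = 4
Column Z: max payoff to Row = 6
Minimum is 4, achieved by column Y.
Minimax strategy: Y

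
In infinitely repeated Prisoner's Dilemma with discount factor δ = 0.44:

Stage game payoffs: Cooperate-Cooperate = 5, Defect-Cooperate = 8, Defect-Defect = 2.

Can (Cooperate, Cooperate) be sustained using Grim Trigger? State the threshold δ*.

δ* = 0.5; since δ = 0.44 < 0.5, cooperation cannot be sustained

Work:
For Grim Trigger:
Cooperate forever: 5/(1-δ)
Defect then punished: 8 + 2·δ/(1-δ)
Need: 5/(1-δ) ≥ 8 + 2·δ/(1-δ)
Solving: δ ≥ (T-R)/(T-P) = (8-5)/(8-2) = 0.5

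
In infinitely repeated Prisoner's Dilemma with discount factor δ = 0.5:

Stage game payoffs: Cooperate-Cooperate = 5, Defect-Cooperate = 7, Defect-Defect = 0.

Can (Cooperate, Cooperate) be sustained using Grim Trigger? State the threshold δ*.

δ* = 0.2857; since δ = 0.5 ≥ 0.2857, cooperation can be sustained

Work:
For Grim Trigger:
Cooperate forever: 5/(1-δ)
Defect then punished: 7 + 0·δ/(1-δ)
Need: 5/(1-δ) ≥ 7 + 0·δ/(1-δ)
Solving: δ ≥ (T-R)/(T-P) = (7-5)/(7-0) = 0.2857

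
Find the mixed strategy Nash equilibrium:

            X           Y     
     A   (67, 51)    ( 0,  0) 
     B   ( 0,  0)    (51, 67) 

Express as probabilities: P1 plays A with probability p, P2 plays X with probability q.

p = 0.5678, q = 0.4322

Work:
Find probabilities that make opponent indifferent:
P2 chooses q to make P1 indifferent between A and B
P1 chooses p to make P2 indifferent between X and Y
Mixed NE: P1 plays (A: 0.5678, B: 0.4322), P2 plays (X: 0.4322, Y: 0.5678)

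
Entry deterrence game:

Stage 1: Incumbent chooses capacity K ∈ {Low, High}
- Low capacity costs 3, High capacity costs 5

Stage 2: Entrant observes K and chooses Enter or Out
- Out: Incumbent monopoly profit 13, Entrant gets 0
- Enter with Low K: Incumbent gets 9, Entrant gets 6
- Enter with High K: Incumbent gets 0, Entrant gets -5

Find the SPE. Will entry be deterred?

SPE: (High, Enter|Low, Out|High); Entry deterred. Incumbent net profit = 8

Work:
After Low K: Entrant enters (6 > 0)
After High K: Entrant stays out (-5 < 0)
Incumbent: Low → 9−3=6, High → 13−5=8
Incumbent chooses High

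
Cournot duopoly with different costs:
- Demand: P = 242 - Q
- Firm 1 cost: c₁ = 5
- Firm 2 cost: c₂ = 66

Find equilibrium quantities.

q₁* = 99.33, q₂* = 38.33

Work:
Reaction: q₁ = (242 - 5 - q₂)/2
Reaction: q₂ = (242 - 66 - q₁)/2
Solve simultaneously:
q₁* = (242 - 2×5 + 66)/3 = 99.33
q₂* = (242 - 2×66 + 5)/3 = 38.33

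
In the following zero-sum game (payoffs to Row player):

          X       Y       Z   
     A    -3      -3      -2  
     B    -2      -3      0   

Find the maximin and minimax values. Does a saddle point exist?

Maximin = -3, Minimax = -3, Saddle: True

Work:
Row minimums: [-3, -3] → maximin = -3
Column maximums: [-2, -3, 0] → minimax = -3
Saddle point exists! Game value = -3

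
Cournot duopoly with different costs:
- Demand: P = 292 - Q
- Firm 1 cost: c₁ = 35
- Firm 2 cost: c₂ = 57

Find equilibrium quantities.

q₁* = 93.0, q₂* = 71.0

Work:
Reaction: q₁ = (292 - 35 - q₂)/2
Reaction: q₂ = (292 - 57 - q₁)/2
Solve simultaneously:
q₁* = (292 - 2×35 + 57)/3 = 93.0
q₂* = (292 - 2×57 + 35)/3 = 71.0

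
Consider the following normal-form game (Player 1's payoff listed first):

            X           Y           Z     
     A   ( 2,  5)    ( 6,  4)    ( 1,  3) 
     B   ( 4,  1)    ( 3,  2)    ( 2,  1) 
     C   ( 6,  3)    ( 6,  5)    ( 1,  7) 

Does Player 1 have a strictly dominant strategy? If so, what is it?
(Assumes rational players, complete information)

No strictly dominant strategy exists for Player 1

Work:
A strategy strictly dominates another if it gives a strictly higher payoff against every opponent action. Compare each pair of P1's strategies column-by-column:
  A vs B: [2 vs 4, 6 vs 3, 1 vs 2] → A does not strictly dominate B (column X: 2 ≤ 4)
  A vs C: [2 vs 6, 6 vs 6, 1 vs 1] → A does not strictly dominate C (column X: 2 ≤ 6)
  B vs A: [4 vs 2, 3 vs 6, 2 vs 1] → B does not strictly dominate A (column Y: 3 ≤ 6)
  B vs C: [4 vs 6, 3 vs 6, 2 vs 1] → B does not strictly dominate C (column X: 4 ≤ 6)
  C vs A: [6 vs 2, 6 vs 6, 1 vs 1] → C does not strictly dominate A (column Y: 6 ≤ 6)
  C vs B: [6 vs 4, 6 vs 3, 1 vs 2] → C does not strictly dominate B (column Z: 1 ≤ 2)
No single strategy strictly dominates all others → no strictly dominant strategy.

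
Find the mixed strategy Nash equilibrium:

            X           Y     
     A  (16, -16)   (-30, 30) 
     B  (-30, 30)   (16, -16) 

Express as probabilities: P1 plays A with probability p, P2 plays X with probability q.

p = 0.5, q = 0.5

Work:
Find probabilities that make opponent indifferent:
P2 chooses q to make P1 indifferent between A and B
P1 chooses p to make P2 indifferent between X and Y
Mixed NE: P1 plays (A: 0.5, B: 0.5), P2 plays (X: 0.5, Y: 0.5)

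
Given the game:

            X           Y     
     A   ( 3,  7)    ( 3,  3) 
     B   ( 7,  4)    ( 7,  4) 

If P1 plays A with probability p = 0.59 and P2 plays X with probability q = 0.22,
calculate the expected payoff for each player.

E[P1] = 4.64, E[P2] = 3.9292

Work:
E[P1] = p·q·π₁(A,X) + p·(1-q)·π₁(A,Y) + (1-p)·q·π₁(B,X) + (1-p)·(1-q)·π₁(B,Y)
= 0.59·0.22·3 + 0.59·0.78·3 + 0.41·0.22·7 + 0.41·0.78·7
= 4.64

E[P2] = 3.9292 (similar calculation)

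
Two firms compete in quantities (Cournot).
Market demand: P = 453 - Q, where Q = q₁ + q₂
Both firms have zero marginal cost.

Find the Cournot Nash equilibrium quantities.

q₁* = q₂* = 151.0; P* = 151.0

Work:
Profit: π_i = P·q_i = (a - q_i - q_j)·q_i
FOC: ∂π_i/∂q_i = a - 2q_i - q_j = 0
Reaction function: q_i = (453 - q_j)/2
Symmetry: q* = 453/3 = 151.0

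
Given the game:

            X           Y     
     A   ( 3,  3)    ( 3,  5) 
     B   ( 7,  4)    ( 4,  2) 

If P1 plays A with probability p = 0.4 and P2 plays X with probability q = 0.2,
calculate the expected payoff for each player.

E[P1] = 3.96, E[P2] = 3.28

Work:
E[P1] = p·q·π₁(A,X) + p·(1-q)·π₁(A,Y) + (1-p)·q·π₁(B,X) + (1-p)·(1-q)·π₁(B,Y)
= 0.4·0.2·3 + 0.4·0.8·3 + 0.6·0.2·7 + 0.6·0.8·4
= 3.96

E[P2] = 3.28 (similar calculation)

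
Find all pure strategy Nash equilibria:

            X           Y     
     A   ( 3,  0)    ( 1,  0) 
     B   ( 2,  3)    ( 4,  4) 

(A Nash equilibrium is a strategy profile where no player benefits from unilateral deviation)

Nash equilibrium: (A, X), (B, Y)

Work:
Best responses:
  P1 vs X: payoffs [3, 2] → best response A (payoff 3)
  P1 vs Y: payoffs [1, 4] → best response B (payoff 4)
  P2 vs A: payoffs [0, 0] → best response X/Y (payoff 0)
  P2 vs B: payoffs [3, 4] → best response Y (payoff 4)
Mutual best responses: (A,X), (B,Y) → Nash equilibria.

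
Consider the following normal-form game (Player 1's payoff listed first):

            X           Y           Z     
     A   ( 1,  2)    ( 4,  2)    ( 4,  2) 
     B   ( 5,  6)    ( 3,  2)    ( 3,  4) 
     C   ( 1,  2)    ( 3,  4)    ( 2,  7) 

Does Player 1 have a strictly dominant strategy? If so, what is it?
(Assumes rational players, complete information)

No strictly dominant strategy exists for Player 1

Work:
A strategy strictly dominates another if it gives a strictly higher payoff against every opponent action. Compare each pair of P1's strategies column-by-column:
  A vs B: [1 vs 5, 4 vs 3, 4 vs 3] → A does not strictly dominate B (column X: 1 ≤ 5)
  A vs C: [1 vs 1, 4 vs 3, 4 vs 2] → A does not strictly dominate C (column X: 1 ≤ 1)
  B vs A: [5 vs 1, 3 vs 4, 3 vs 4] → B does not strictly dominate A (column Y: 3 ≤ 4)
  B vs C: [5 vs 1, 3 vs 3, 3 vs 2] → B does not strictly dominate C (column Y: 3 ≤ 3)
  C vs A: [1 vs 1, 3 vs 4, 2 vs 4] → C does not strictly dominate A (column X: 1 ≤ 1)
  C vs B: [1 vs 5, 3 vs 3, 2 vs 3] → C does not strictly dominate B (column X: 1 ≤ 5)
No single strategy strictly dominates all others → no strictly dominant strategy.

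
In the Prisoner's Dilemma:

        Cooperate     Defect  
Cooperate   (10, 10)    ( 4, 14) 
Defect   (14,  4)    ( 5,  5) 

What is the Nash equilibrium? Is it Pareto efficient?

(Defect, Defect) is NE; not Pareto efficient

Work:
Defect dominates Cooperate for both players:
If P2 cooperates: Defect (14) > Cooperate (10)
If P2 defects: Defect (5) > Cooperate (4)
NE: (Defect, Defect) with payoff (5, 5)
But (Cooperate, Cooperate) = (10, 10) Pareto dominates (5, 5)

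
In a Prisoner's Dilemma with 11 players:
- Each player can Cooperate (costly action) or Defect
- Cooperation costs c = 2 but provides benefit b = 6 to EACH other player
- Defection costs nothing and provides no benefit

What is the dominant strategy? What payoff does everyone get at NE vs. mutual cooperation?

Dominant: Defect; NE payoff = 0; Coop payoff = 58

Work:
Defect dominates (saves cost c = 2, benefit to others is external)
NE: All defect → everyone gets 0
If all cooperate: each receives (10)×6 - 2 = 58
Social dilemma: 58 > 0 but NE gives 0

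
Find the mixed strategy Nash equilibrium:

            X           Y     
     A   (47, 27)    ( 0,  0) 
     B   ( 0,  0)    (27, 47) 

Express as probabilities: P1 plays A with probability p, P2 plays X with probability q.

p = 0.6351, q = 0.3649

Work:
Find probabilities that make opponent indifferent:
P2 chooses q to make P1 indifferent between A and B
P1 chooses p to make P2 indifferent between X and Y
Mixed NE: P1 plays (A: 0.6351, B: 0.3649), P2 plays (X: 0.3649, Y: 0.6351)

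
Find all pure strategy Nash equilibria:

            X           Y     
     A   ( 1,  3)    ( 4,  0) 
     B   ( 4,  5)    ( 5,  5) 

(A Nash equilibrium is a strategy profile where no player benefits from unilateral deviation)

Nash equilibrium: (B, X), (B, Y)

Work:
Best responses:
  P1 vs X: payoffs [1, 4] → best response B (payoff 4)
  P1 vs Y: payoffs [4, 5] → best response B (payoff 5)
  P2 vs A: payoffs [3, 0] → best response X (payoff 3)
  P2 vs B: payoffs [5, 5] → best response X/Y (payoff 5)
Mutual best responses: (B,X), (B,Y) → Nash equilibria.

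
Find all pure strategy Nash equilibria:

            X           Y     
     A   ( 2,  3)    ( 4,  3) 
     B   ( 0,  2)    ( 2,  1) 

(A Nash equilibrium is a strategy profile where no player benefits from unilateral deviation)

Nash equilibrium: (A, X), (A, Y)

Work:
Best responses:
  P1 vs X: payoffs [2, 0] → best response A (payoff 2)
  P1 vs Y: payoffs [4, 2] → best response A (payoff 4)
  P2 vs A: payoffs [3, 3] → best response X/Y (payoff 3)
  P2 vs B: payoffs [2, 1] → best response X (payoff 2)
Mutual best responses: (A,X), (A,Y) → Nash equilibria.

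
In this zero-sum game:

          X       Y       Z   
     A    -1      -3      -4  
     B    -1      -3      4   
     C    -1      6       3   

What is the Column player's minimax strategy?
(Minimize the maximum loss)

Column should play X, value = -1

Work:
Column player minimizes Row's maximum payoff:
Column X: max payoff to Row = -1
Column Y: max payoff to Row = 6
Column Z: max payoff to Row = 4
Minimum is -1, achieved by column X.
Minimax strategy: X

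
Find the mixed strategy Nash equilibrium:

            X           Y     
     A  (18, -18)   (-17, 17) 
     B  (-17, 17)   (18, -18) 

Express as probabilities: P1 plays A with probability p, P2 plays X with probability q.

p = 0.5, q = 0.5

Work:
Find probabilities that make opponent indifferent:
P2 chooses q to make P1 indifferent between A and B
P1 chooses p to make P2 indifferent between X and Y
Mixed NE: P1 plays (A: 0.5, B: 0.5), P2 plays (X: 0.5, Y: 0.5)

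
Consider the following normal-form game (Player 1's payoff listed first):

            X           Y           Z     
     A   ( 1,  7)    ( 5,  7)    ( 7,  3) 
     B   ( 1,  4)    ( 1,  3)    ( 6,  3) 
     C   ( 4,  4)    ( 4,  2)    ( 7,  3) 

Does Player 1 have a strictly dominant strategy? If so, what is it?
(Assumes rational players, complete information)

No strictly dominant strategy exists for Player 1

Work:
A strategy strictly dominates another if it gives a strictly higher payoff against every opponent action. Compare each pair of P1's strategies column-by-column:
  A vs B: [1 vs 1, 5 vs 1, 7 vs 6] → A does not strictly dominate B (column X: 1 ≤ 1)
  A vs C: [1 vs 4, 5 vs 4, 7 vs 7] → A does not strictly dominate C (column X: 1 ≤ 4)
  B vs A: [1 vs 1, 1 vs 5, 6 vs 7] → B does not strictly dominate A (column X: 1 ≤ 1)
  B vs C: [1 vs 4, 1 vs 4, 6 vs 7] → B does not strictly dominate C (column X: 1 ≤ 4)
  C vs A: [4 vs 1, 4 vs 5, 7 vs 7] → C does not strictly dominate A (column Y: 4 ≤ 5)
  C vs B: [4 vs 1, 4 vs 1, 7 vs 6] → C strictly dominates B
No single strategy strictly dominates all others → no strictly dominant strategy.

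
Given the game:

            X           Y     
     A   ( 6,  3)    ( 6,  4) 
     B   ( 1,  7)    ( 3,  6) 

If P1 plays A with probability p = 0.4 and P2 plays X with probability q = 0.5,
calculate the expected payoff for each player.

E[P1] = 3.6, E[P2] = 5.3

Work:
E[P1] = p·q·π₁(A,X) + p·(1-q)·π₁(A,Y) + (1-p)·q·π₁(B,X) + (1-p)·(1-q)·π₁(B,Y)
= 0.4·0.5·6 + 0.4·0.5·6 + 0.6·0.5·1 + 0.6·0.5·3
= 3.6

E[P2] = 5.3 (similar calculation)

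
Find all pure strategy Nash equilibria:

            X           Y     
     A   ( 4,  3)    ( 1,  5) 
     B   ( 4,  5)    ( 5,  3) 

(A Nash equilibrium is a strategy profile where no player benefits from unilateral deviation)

Nash equilibrium: (B, X)

Work:
Best responses:
  P1 vs X: payoffs [4, 4] → best response A/B (payoff 4)
  P1 vs Y: payoffs [1, 5] → best response B (payoff 5)
  P2 vs A: payoffs [3, 5] → best response Y (payoff 5)
  P2 vs B: payoffs [5, 3] → best response X (payoff 5)
Mutual best responses: (B,X) → Nash equilibria.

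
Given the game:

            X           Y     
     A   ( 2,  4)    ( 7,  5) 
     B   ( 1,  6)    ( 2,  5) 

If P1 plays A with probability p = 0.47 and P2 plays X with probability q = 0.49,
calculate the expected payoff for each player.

E[P1] = 2.9388, E[P2] = 5.0294

Work:
E[P1] = p·q·π₁(A,X) + p·(1-q)·π₁(A,Y) + (1-p)·q·π₁(B,X) + (1-p)·(1-q)·π₁(B,Y)
= 0.47·0.49·2 + 0.47·0.51·7 + 0.53·0.49·1 + 0.53·0.51·2
= 2.9388

E[P2] = 5.0294 (similar calculation)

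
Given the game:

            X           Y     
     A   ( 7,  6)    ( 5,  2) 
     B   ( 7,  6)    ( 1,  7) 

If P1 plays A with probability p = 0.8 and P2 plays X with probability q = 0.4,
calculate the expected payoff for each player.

E[P1] = 5.32, E[P2] = 4.2

Work:
E[P1] = p·q·π₁(A,X) + p·(1-q)·π₁(A,Y) + (1-p)·q·π₁(B,X) + (1-p)·(1-q)·π₁(B,Y)
= 0.8·0.4·7 + 0.8·0.6·5 + 0.2·0.4·7 + 0.2·0.6·1
= 5.32

E[P2] = 4.2 (similar calculation)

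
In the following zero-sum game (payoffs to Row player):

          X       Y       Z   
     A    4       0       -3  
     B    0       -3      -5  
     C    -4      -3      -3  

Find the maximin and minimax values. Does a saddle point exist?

Maximin = -3, Minimax = -3, Saddle: True

Work:
Row minimums: [-3, -5, -4] → maximin = -3
Column maximums: [4, 0, -3] → minimax = -3
Saddle point exists! Game value = -3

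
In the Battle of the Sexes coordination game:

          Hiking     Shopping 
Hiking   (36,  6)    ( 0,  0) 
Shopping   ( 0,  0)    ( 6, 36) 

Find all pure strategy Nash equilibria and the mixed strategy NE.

Pure NE: (Hiking, Hiking) and (Shopping, Shopping); Mixed NE: p = 0.8571, q = 0.1429

Work:
Check pure NE:
(Hiking, Hiking): (36, 6) - no unilateral deviation beneficial
(Shopping, Shopping): (6, 36) - no unilateral deviation beneficial
Mixed NE: P1 plays Hiking with p = 0.8571, P2 plays Hiking with q = 0.1429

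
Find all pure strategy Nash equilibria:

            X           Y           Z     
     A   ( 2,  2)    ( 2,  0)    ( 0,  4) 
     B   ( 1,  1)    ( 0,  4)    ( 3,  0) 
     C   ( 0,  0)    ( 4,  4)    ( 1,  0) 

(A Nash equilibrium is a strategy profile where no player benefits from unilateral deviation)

Nash equilibrium: (C, Y)

Work:
Best responses:
  P1 vs X: payoffs [2, 1, 0] → best response A (payoff 2)
  P1 vs Y: payoffs [2, 0, 4] → best response C (payoff 4)
  P1 vs Z: payoffs [0, 3, 1] → best response B (payoff 3)
  P2 vs A: payoffs [2, 0, 4] → best response Z (payoff 4)
  P2 vs B: payoffs [1, 4, 0] → best response Y (payoff 4)
  P2 vs C: payoffs [0, 4, 0] → best response Y (payoff 4)
Mutual best responses: (C,Y) → Nash equilibria.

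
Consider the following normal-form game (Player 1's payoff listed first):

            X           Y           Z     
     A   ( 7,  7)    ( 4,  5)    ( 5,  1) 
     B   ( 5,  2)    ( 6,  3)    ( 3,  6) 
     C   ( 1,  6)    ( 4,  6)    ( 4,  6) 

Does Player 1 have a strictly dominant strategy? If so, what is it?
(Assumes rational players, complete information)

No strictly dominant strategy exists for Player 1

Work:
A strategy strictly dominates another if it gives a strictly higher payoff against every opponent action. Compare each pair of P1's strategies column-by-column:
  A vs B: [7 vs 5, 4 vs 6, 5 vs 3] → A does not strictly dominate B (column Y: 4 ≤ 6)
  A vs C: [7 vs 1, 4 vs 4, 5 vs 4] → A does not strictly dominate C (column Y: 4 ≤ 4)
  B vs A: [5 vs 7, 6 vs 4, 3 vs 5] → B does not strictly dominate A (column X: 5 ≤ 7)
  B vs C: [5 vs 1, 6 vs 4, 3 vs 4] → B does not strictly dominate C (column Z: 3 ≤ 4)
  C vs A: [1 vs 7, 4 vs 4, 4 vs 5] → C does not strictly dominate A (column X: 1 ≤ 7)
  C vs B: [1 vs 5, 4 vs 6, 4 vs 3] → C does not strictly dominate B (column X: 1 ≤ 5)
No single strategy strictly dominates all others → no strictly dominant strategy.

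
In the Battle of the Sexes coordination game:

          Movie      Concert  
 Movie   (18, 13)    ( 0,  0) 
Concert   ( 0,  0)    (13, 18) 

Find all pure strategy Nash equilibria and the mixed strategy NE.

Pure NE: (Movie, Movie) and (Concert, Concert); Mixed NE: p = 0.5806, q = 0.4194

Work:
Check pure NE:
(Movie, Movie): (18, 13) - no unilateral deviation beneficial
(Concert, Concert): (13, 18) - no unilateral deviation beneficial
Mixed NE: P1 plays Movie with p = 0.5806, P2 plays Movie with q = 0.4194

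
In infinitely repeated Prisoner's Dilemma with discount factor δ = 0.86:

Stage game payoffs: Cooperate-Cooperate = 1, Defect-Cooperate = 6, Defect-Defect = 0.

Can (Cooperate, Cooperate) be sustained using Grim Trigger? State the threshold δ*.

δ* = 0.8333; since δ = 0.86 ≥ 0.8333, cooperation can be sustained

Work:
For Grim Trigger:
Cooperate forever: 1/(1-δ)
Defect then punished: 6 + 0·δ/(1-δ)
Need: 1/(1-δ) ≥ 6 + 0·δ/(1-δ)
Solving: δ ≥ (T-R)/(T-P) = (6-1)/(6-0) = 0.8333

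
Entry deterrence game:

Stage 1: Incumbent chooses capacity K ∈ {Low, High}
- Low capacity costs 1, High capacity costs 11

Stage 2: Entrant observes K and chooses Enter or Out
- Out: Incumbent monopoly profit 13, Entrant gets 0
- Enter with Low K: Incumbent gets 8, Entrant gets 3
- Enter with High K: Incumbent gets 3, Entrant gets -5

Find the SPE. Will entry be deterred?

SPE: (Low, Enter|Low, Out|High); Entry not deterred. Incumbent net profit = 7, Entrant gets 3

Work:
After Low K: Entrant enters (3 > 0)
After High K: Entrant stays out (-5 < 0)
Incumbent: Low → 8−1=7, High → 13−11=2
Incumbent chooses Low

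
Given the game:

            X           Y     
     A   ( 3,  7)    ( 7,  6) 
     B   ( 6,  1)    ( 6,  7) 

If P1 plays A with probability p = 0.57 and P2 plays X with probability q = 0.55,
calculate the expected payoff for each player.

E[P1] = 5.316, E[P2] = 5.3245

Work:
E[P1] = p·q·π₁(A,X) + p·(1-q)·π₁(A,Y) + (1-p)·q·π₁(B,X) + (1-p)·(1-q)·π₁(B,Y)
= 0.57·0.55·3 + 0.57·0.45·7 + 0.43·0.55·6 + 0.43·0.45·6
= 5.316

E[P2] = 5.3245 (similar calculation)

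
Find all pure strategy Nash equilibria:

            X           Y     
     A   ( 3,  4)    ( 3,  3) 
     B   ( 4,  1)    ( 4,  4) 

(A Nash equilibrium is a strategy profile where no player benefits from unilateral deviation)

Nash equilibrium: (B, Y)

Work:
Best responses:
  P1 vs X: payoffs [3, 4] → best response B (payoff 4)
  P1 vs Y: payoffs [3, 4] → best response B (payoff 4)
  P2 vs A: payoffs [4, 3] → best response X (payoff 4)
  P2 vs B: payoffs [1, 4] → best response Y (payoff 4)
Mutual best responses: (B,Y) → Nash equilibria.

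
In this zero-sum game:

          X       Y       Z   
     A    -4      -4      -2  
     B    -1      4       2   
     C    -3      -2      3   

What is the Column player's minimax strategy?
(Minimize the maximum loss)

Column should play X, value = -1

Work:
Column player minimizes Row's maximum payoff:
Column X: max payoff to Row = -1
Column Y: max payoff to Row = 4
Column Z: max payoff to Row = 3
Minimum is -1, achieved by column X.
Minimax strategy: X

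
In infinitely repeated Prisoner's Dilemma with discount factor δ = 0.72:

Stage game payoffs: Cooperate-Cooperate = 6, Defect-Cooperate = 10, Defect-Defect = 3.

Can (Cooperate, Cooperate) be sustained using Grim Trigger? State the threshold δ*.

δ* = 0.5714; since δ = 0.72 ≥ 0.5714, cooperation can be sustained

Work:
For Grim Trigger:
Cooperate forever: 6/(1-δ)
Defect then punished: 10 + 3·δ/(1-δ)
Need: 6/(1-δ) ≥ 10 + 3·δ/(1-δ)
Solving: δ ≥ (T-R)/(T-P) = (10-6)/(10-3) = 0.5714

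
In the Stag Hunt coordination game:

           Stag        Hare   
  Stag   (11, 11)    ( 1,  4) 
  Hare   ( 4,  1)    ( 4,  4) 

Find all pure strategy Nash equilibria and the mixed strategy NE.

Pure NE: (Stag, Stag) and (Hare, Hare); Mixed NE: p = 0.3, q = 0.3

Work:
Check pure NE:
(Stag, Stag): (11, 11) - no unilateral deviation beneficial
(Hare, Hare): (4, 4) - no unilateral deviation beneficial
Mixed NE: P1 plays Stag with p = 0.3, P2 plays Stag with q = 0.3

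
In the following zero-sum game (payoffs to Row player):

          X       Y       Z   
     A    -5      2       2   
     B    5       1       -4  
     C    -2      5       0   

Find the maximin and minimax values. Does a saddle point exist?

Maximin = -2, Minimax = 2, Saddle: False

Work:
Row minimums: [-5, -4, -2] → maximin = -2
Column maximums: [5, 5, 2] → minimax = 2
No saddle point (maximin ≠ minimax). Mixed strategy needed.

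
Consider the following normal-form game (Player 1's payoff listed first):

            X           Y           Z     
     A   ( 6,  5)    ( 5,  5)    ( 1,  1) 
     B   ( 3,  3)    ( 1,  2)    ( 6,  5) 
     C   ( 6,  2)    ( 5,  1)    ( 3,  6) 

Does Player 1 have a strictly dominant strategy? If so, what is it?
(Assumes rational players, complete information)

No strictly dominant strategy exists for Player 1

Work:
A strategy strictly dominates another if it gives a strictly higher payoff against every opponent action. Compare each pair of P1's strategies column-by-column:
  A vs B: [6 vs 3, 5 vs 1, 1 vs 6] → A does not strictly dominate B (column Z: 1 ≤ 6)
  A vs C: [6 vs 6, 5 vs 5, 1 vs 3] → A does not strictly dominate C (column X: 6 ≤ 6)
  B vs A: [3 vs 6, 1 vs 5, 6 vs 1] → B does not strictly dominate A (column X: 3 ≤ 6)
  B vs C: [3 vs 6, 1 vs 5, 6 vs 3] → B does not strictly dominate C (column X: 3 ≤ 6)
  C vs A: [6 vs 6, 5 vs 5, 3 vs 1] → C does not strictly dominate A (column X: 6 ≤ 6)
  C vs B: [6 vs 3, 5 vs 1, 3 vs 6] → C does not strictly dominate B (column Z: 3 ≤ 6)
No single strategy strictly dominates all others → no strictly dominant strategy.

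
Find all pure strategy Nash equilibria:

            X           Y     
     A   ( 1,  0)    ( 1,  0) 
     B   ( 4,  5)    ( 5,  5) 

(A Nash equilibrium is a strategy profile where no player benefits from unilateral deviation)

Nash equilibrium: (B, X), (B, Y)

Work:
Best responses:
  P1 vs X: payoffs [1, 4] → best response B (payoff 4)
  P1 vs Y: payoffs [1, 5] → best response B (payoff 5)
  P2 vs A: payoffs [0, 0] → best response X/Y (payoff 0)
  P2 vs B: payoffs [5, 5] → best response X/Y (payoff 5)
Mutual best responses: (B,X), (B,Y) → Nash equilibria.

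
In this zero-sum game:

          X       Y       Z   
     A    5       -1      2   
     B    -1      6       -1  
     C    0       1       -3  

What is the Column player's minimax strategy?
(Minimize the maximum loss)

Column should play Z, value = 2

Work:
Column player minimizes Row's maximum payoff:
Column X: max payoff to Row = 5
Column Y: max payoff to Row = 6
Column Z: max payoff to Row = 2
Minimum is 2, achieved by column Z.
Minimax strategy: Z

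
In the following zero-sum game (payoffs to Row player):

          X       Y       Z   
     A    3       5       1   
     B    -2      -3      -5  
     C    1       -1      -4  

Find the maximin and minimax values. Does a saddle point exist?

Maximin = 1, Minimax = 1, Saddle: True

Work:
Row minimums: [1, -5, -4] → maximin = 1
Column maximums: [3, 5, 1] → minimax = 1
Saddle point exists! Game value = 1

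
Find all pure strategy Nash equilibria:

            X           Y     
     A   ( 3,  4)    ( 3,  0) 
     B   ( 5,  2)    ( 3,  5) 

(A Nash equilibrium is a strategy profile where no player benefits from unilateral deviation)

Nash equilibrium: (B, Y)

Work:
Best responses:
  P1 vs X: payoffs [3, 5] → best response B (payoff 5)
  P1 vs Y: payoffs [3, 3] → best response A/B (payoff 3)
  P2 vs A: payoffs [4, 0] → best response X (payoff 4)
  P2 vs B: payoffs [2, 5] → best response Y (payoff 5)
Mutual best responses: (B,Y) → Nash equilibria.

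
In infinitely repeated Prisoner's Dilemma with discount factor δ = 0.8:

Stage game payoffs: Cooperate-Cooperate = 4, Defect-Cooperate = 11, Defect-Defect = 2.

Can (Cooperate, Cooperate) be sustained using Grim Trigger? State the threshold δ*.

δ* = 0.7778; since δ = 0.8 ≥ 0.7778, cooperation can be sustained

Work:
For Grim Trigger:
Cooperate forever: 4/(1-δ)
Defect then punished: 11 + 2·δ/(1-δ)
Need: 4/(1-δ) ≥ 11 + 2·δ/(1-δ)
Solving: δ ≥ (T-R)/(T-P) = (11-4)/(11-2) = 0.7778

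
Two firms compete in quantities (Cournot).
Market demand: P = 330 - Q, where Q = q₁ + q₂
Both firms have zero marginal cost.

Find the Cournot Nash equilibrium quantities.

q₁* = q₂* = 110.0; P* = 110.0

Work:
Profit: π_i = P·q_i = (a - q_i - q_j)·q_i
FOC: ∂π_i/∂q_i = a - 2q_i - q_j = 0
Reaction function: q_i = (330 - q_j)/2
Symmetry: q* = 330/3 = 110.0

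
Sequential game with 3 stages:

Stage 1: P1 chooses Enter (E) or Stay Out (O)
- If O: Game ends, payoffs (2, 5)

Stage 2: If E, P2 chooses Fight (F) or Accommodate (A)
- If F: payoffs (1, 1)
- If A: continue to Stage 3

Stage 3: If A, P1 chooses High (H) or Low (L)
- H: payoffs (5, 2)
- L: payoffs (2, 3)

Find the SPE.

SPE: (E, A, H); Outcome (5, 2)

Work:
Stage 3: P1 chooses H (5 vs 2)
Stage 2: P2: F->1, A->2 (anticipating H). Choose A
Stage 1: P1: O->2, E->5 (anticipating A, H). Choose E
SPE path: E -> A -> H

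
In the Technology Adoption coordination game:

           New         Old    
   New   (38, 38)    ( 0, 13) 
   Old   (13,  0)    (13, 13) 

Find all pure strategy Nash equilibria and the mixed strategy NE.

Pure NE: (New, New) and (Old, Old); Mixed NE: p = 0.3421, q = 0.3421

Work:
Check pure NE:
(New, New): (38, 38) - no unilateral deviation beneficial
(Old, Old): (13, 13) - no unilateral deviation beneficial
Mixed NE: P1 plays New with p = 0.3421, P2 plays New with q = 0.3421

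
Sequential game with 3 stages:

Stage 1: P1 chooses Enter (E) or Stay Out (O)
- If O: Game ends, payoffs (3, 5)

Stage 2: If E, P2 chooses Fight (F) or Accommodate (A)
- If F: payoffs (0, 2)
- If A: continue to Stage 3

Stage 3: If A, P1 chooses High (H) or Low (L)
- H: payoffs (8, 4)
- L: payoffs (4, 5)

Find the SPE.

SPE: (E, A, H); Outcome (8, 4)

Work:
Stage 3: P1 chooses H (8 vs 4)
Stage 2: P2: F->2, A->4 (anticipating H). Choose A
Stage 1: P1: O->3, E->8 (anticipating A, H). Choose E
SPE path: E -> A -> H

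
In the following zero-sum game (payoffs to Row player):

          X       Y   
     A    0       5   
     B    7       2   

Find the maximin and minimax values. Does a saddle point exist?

Maximin = 2, Minimax = 5, Saddle: False

Work:
Row minimums: [0, 2] → maximin = 2
Column maximums: [7, 5] → minimax = 5
No saddle point (maximin ≠ minimax). Mixed strategy needed.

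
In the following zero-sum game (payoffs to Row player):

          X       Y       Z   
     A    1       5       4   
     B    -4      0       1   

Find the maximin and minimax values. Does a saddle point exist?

Maximin = 1, Minimax = 1, Saddle: True

Work:
Row minimums: [1, -4] → maximin = 1
Column maximums: [1, 5, 4] → minimax = 1
Saddle point exists! Game value = 1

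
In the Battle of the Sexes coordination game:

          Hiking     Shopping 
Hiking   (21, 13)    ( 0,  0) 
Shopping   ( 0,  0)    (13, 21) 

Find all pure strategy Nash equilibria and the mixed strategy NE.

Pure NE: (Hiking, Hiking) and (Shopping, Shopping); Mixed NE: p = 0.6176, q = 0.3824

Work:
Check pure NE:
(Hiking, Hiking): (21, 13) - no unilateral deviation beneficial
(Shopping, Shopping): (13, 21) - no unilateral deviation beneficial
Mixed NE: P1 plays Hiking with p = 0.6176, P2 plays Hiking with q = 0.3824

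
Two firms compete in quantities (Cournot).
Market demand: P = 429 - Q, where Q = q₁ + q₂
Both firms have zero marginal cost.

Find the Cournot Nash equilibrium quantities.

q₁* = q₂* = 143.0; P* = 143.0

Work:
Profit: π_i = P·q_i = (a - q_i - q_j)·q_i
FOC: ∂π_i/∂q_i = a - 2q_i - q_j = 0
Reaction function: q_i = (429 - q_j)/2
Symmetry: q* = 429/3 = 143.0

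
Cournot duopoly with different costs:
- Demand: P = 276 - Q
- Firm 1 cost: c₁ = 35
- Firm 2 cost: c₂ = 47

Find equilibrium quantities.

q₁* = 84.33, q₂* = 72.33

Work:
Reaction: q₁ = (276 - 35 - q₂)/2
Reaction: q₂ = (276 - 47 - q₁)/2
Solve simultaneously:
q₁* = (276 - 2×35 + 47)/3 = 84.33
q₂* = (276 - 2×47 + 35)/3 = 72.33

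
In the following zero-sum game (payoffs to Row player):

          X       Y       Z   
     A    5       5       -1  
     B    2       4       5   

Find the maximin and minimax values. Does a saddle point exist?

Maximin = 2, Minimax = 5, Saddle: False

Work:
Row minimums: [-1, 2] → maximin = 2
Column maximums: [5, 5, 5] → minimax = 5
No saddle point (maximin ≠ minimax). Mixed strategy needed.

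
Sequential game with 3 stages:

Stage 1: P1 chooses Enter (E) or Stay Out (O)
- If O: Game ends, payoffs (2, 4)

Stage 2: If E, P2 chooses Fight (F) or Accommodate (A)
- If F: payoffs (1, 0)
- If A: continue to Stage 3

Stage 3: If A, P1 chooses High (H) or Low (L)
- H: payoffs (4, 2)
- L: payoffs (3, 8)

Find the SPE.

SPE: (E, A, H); Outcome (4, 2)

Work:
Stage 3: P1 chooses H (4 vs 3)
Stage 2: P2: F->0, A->2 (anticipating H). Choose A
Stage 1: P1: O->2, E->4 (anticipating A, H). Choose E
SPE path: E -> A -> H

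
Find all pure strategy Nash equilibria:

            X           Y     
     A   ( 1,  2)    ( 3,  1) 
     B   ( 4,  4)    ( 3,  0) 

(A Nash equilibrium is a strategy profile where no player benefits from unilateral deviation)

Nash equilibrium: (B, X)

Work:
Best responses:
  P1 vs X: payoffs [1, 4] → best response B (payoff 4)
  P1 vs Y: payoffs [3, 3] → best response A/B (payoff 3)
  P2 vs A: payoffs [2, 1] → best response X (payoff 2)
  P2 vs B: payoffs [4, 0] → best response X (payoff 4)
Mutual best responses: (B,X) → Nash equilibria.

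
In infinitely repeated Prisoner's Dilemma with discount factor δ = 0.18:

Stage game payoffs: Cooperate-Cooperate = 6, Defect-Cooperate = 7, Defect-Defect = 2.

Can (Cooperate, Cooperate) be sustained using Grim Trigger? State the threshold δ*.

δ* = 0.2; since δ = 0.18 < 0.2, cooperation cannot be sustained

Work:
For Grim Trigger:
Cooperate forever: 6/(1-δ)
Defect then punished: 7 + 2·δ/(1-δ)
Need: 6/(1-δ) ≥ 7 + 2·δ/(1-δ)
Solving: δ ≥ (T-R)/(T-P) = (7-6)/(7-2) = 0.2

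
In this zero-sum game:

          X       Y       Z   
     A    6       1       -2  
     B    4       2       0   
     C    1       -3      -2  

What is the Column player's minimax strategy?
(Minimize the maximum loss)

Column should play Z, value = 0

Work:
Column player minimizes Row's maximum payoff:
Column X: max payoff to Row = 6
Column Y: max payoff to Row = 2
Column Z: max payoff to Row = 0
Minimum is 0, achieved by column Z.
Minimax strategy: Z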